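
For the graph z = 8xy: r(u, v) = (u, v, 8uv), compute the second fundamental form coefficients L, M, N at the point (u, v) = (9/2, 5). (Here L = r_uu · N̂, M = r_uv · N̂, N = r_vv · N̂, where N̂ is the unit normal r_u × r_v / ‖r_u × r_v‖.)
L = 0;  M = 8*sqrt(2897)/2897;  N = 0

Compute the unit normal N̂(u, v) = (-8*v/sqrt(64*u^2 + 64*v^2 + 1), -8*u/sqrt(64*u^2 + 64*v^2 + 1), 1/sqrt(64*u^2 + 64*v^2 + 1)), and the second partials r_uu, r_uv, r_vv. Take dot products:
  L(u, v) = r_uu · N̂ = 0,
  M(u, v) = r_uv · N̂ = 8/sqrt(64*u^2 + 64*v^2 + 1),
  N(u, v) = r_vv · N̂ = 0.
Evaluating at (u, v) = (9/2, 5):
  L = 0, M = 8*sqrt(2897)/2897, N = 0.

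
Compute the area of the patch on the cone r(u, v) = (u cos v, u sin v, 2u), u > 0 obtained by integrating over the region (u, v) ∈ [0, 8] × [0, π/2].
Area = 16*sqrt(5)*pi

Area = ∫∫ √(EG − F²) du dv with √(EG − F²) = sqrt(5)*Abs(u). Integrating over [0, 8] × [0, π/2] gives 16*sqrt(5)*pi.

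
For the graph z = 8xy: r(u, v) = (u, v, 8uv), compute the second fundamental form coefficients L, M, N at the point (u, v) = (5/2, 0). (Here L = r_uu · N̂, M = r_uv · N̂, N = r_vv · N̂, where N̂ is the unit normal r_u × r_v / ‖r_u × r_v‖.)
L = 0;  M = 8*sqrt(401)/401;  N = 0

Compute the unit normal N̂(u, v) = (-8*v/sqrt(64*u^2 + 64*v^2 + 1), -8*u/sqrt(64*u^2 + 64*v^2 + 1), 1/sqrt(64*u^2 + 64*v^2 + 1)), and the second partials r_uu, r_uv, r_vv. Take dot products:
  L(u, v) = r_uu · N̂ = 0,
  M(u, v) = r_uv · N̂ = 8/sqrt(64*u^2 + 64*v^2 + 1),
  N(u, v) = r_vv · N̂ = 0.
Evaluating at (u, v) = (5/2, 0):
  L = 0, M = 8*sqrt(401)/401, N = 0.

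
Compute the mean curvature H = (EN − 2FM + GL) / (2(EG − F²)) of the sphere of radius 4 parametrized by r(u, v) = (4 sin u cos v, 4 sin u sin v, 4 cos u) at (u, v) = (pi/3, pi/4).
H = -1/4

With E = 16, F = 0, G = 16*sin(u)^2, L = -4*sin(u)/Abs(sin(u)), M = 0, N = -4*sin(u)^3/Abs(sin(u)), assemble
  H = (EN − 2FM + GL) / (2(EG − F²)) = -sin(u)/(4*Abs(sin(u))).
At (u, v) = (pi/3, pi/4): H = -1/4.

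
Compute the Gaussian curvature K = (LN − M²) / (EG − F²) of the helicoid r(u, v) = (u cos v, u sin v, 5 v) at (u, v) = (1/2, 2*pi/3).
K = -400/10201

Coefficients of the first fundamental form: E = 1, F = 0, G = u^2 + 25.
Coefficients of the second fundamental form: L = 0, M = -5/sqrt(u^2 + 25), N = 0.
Assemble K = (LN − M²)/(EG − F²) = -25/(u^2 + 25)^2. At (u, v) = (1/2, 2*pi/3): K = -400/10201.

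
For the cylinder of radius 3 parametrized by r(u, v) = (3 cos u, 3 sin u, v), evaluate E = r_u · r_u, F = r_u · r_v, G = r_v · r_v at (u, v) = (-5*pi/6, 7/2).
E = 9;  F = 0;  G = 1

Partials: r_u = (-3*sin(u), 3*cos(u), 0), r_v = (0, 0, 1). As functions of (u, v):
  E = r_u · r_u = 9,
  F = r_u · r_v = 0,
  G = r_v · r_v = 1.
Evaluating at (u, v) = (-5*pi/6, 7/2): E = 9, F = 0, G = 1.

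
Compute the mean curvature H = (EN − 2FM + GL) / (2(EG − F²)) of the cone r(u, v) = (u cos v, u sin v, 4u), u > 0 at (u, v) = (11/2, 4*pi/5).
H = 4*sqrt(17)/187

With E = 17, F = 0, G = u^2, L = 0, M = 0, N = 4*sqrt(17)*u^2/(17*Abs(u)), assemble
  H = (EN − 2FM + GL) / (2(EG − F²)) = 2*sqrt(17)/(17*Abs(u)).
At (u, v) = (11/2, 4*pi/5): H = 4*sqrt(17)/187.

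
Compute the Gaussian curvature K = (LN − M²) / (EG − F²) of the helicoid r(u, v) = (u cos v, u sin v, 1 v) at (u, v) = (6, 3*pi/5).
K = -1/1369

Coefficients of the first fundamental form: E = 1, F = 0, G = u^2 + 1.
Coefficients of the second fundamental form: L = 0, M = -1/sqrt(u^2 + 1), N = 0.
Assemble K = (LN − M²)/(EG − F²) = -1/(u^2 + 1)^2. At (u, v) = (6, 3*pi/5): K = -1/1369.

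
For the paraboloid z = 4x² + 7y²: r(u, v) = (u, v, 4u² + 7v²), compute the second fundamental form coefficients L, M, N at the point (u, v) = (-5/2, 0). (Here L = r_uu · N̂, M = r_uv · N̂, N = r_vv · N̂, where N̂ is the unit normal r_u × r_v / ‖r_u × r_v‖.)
L = 8*sqrt(401)/401;  M = 0;  N = 14*sqrt(401)/401

Compute the unit normal N̂(u, v) = (-8*u/sqrt(64*u^2 + 196*v^2 + 1), -14*v/sqrt(64*u^2 + 196*v^2 + 1), 1/sqrt(64*u^2 + 196*v^2 + 1)), and the second partials r_uu, r_uv, r_vv. Take dot products:
  L(u, v) = r_uu · N̂ = 8/sqrt(64*u^2 + 196*v^2 + 1),
  M(u, v) = r_uv · N̂ = 0,
  N(u, v) = r_vv · N̂ = 14/sqrt(64*u^2 + 196*v^2 + 1).
Evaluating at (u, v) = (-5/2, 0):
  L = 8*sqrt(401)/401, M = 0, N = 14*sqrt(401)/401.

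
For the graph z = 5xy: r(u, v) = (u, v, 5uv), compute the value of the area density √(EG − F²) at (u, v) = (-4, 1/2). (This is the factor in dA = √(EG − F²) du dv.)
√(EG − F²)|_{(-4, 1/2)} = 3*sqrt(181)/2

E = 25*v^2 + 1, F = 25*u*v, G = 25*u^2 + 1, so EG − F² = 25*u^2 + 25*v^2 + 1. Taking the positive square root: √(EG − F²) = sqrt(25*u^2 + 25*v^2 + 1). At (u, v) = (-4, 1/2): 3*sqrt(181)/2.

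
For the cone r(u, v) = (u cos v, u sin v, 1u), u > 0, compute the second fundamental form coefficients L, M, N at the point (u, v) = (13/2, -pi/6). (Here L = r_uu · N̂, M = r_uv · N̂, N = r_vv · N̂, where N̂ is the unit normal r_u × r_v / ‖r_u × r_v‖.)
L = 0;  M = 0;  N = 13*sqrt(2)/4

Compute the unit normal N̂(u, v) = (-sqrt(2)*u*cos(v)/(2*Abs(u)), -sqrt(2)*u*sin(v)/(2*Abs(u)), sqrt(2)*u/(2*Abs(u))), and the second partials r_uu, r_uv, r_vv. Take dot products:
  L(u, v) = r_uu · N̂ = 0,
  M(u, v) = r_uv · N̂ = 0,
  N(u, v) = r_vv · N̂ = sqrt(2)*u^2/(2*Abs(u)).
Evaluating at (u, v) = (13/2, -pi/6):
  L = 0, M = 0, N = 13*sqrt(2)/4.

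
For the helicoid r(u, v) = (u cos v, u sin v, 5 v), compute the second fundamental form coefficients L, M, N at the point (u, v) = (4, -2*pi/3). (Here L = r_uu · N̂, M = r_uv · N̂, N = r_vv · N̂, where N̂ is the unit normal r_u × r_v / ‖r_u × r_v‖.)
L = 0;  M = -5*sqrt(41)/41;  N = 0

Compute the unit normal N̂(u, v) = (5*sin(v)/sqrt(u^2 + 25), -5*cos(v)/sqrt(u^2 + 25), u/sqrt(u^2 + 25)), and the second partials r_uu, r_uv, r_vv. Take dot products:
  L(u, v) = r_uu · N̂ = 0,
  M(u, v) = r_uv · N̂ = -5/sqrt(u^2 + 25),
  N(u, v) = r_vv · N̂ = 0.
Evaluating at (u, v) = (4, -2*pi/3):
  L = 0, M = -5*sqrt(41)/41, N = 0.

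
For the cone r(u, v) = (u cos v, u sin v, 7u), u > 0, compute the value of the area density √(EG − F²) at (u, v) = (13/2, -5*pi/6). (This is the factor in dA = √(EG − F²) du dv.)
√(EG − F²)|_{(13/2, -5*pi/6)} = 65*sqrt(2)/2

E = 50, F = 0, G = u^2, so EG − F² = 50*u^2. Taking the positive square root: √(EG − F²) = 5*sqrt(2)*Abs(u). At (u, v) = (13/2, -5*pi/6): 65*sqrt(2)/2.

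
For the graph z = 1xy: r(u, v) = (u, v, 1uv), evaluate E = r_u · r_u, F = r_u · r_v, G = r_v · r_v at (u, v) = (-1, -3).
E = 10;  F = 3;  G = 2

Partials: r_u = (1, 0, v), r_v = (0, 1, u). As functions of (u, v):
  E = r_u · r_u = v^2 + 1,
  F = r_u · r_v = u*v,
  G = r_v · r_v = u^2 + 1.
Evaluating at (u, v) = (-1, -3): E = 10, F = 3, G = 2.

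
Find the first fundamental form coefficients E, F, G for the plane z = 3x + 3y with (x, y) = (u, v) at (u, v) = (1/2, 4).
E = 10;  F = 9;  G = 10

Partials: r_u = (1, 0, 3), r_v = (0, 1, 3). As functions of (u, v):
  E = r_u · r_u = 10,
  F = r_u · r_v = 9,
  G = r_v · r_v = 10.
Evaluating at (u, v) = (1/2, 4): E = 10, F = 9, G = 10.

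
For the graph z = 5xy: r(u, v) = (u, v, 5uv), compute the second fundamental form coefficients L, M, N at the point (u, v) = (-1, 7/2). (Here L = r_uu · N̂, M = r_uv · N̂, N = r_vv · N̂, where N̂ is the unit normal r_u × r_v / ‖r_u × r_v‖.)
L = 0;  M = 10*sqrt(1329)/1329;  N = 0

Compute the unit normal N̂(u, v) = (-5*v/sqrt(25*u^2 + 25*v^2 + 1), -5*u/sqrt(25*u^2 + 25*v^2 + 1), 1/sqrt(25*u^2 + 25*v^2 + 1)), and the second partials r_uu, r_uv, r_vv. Take dot products:
  L(u, v) = r_uu · N̂ = 0,
  M(u, v) = r_uv · N̂ = 5/sqrt(25*u^2 + 25*v^2 + 1),
  N(u, v) = r_vv · N̂ = 0.
Evaluating at (u, v) = (-1, 7/2):
  L = 0, M = 10*sqrt(1329)/1329, N = 0.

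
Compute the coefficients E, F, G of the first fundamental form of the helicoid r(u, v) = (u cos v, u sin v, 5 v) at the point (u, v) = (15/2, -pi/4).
E = 1;  F = 0;  G = 325/4

Partials: r_u = (cos(v), sin(v), 0), r_v = (-u*sin(v), u*cos(v), 5). As functions of (u, v):
  E = r_u · r_u = 1,
  F = r_u · r_v = 0,
  G = r_v · r_v = u^2 + 25.
Evaluating at (u, v) = (15/2, -pi/4): E = 1, F = 0, G = 325/4.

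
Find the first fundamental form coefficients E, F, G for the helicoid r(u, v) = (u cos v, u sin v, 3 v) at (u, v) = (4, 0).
E = 1;  F = 0;  G = 25

Partials: r_u = (cos(v), sin(v), 0), r_v = (-u*sin(v), u*cos(v), 3). As functions of (u, v):
  E = r_u · r_u = 1,
  F = r_u · r_v = 0,
  G = r_v · r_v = u^2 + 9.
Evaluating at (u, v) = (4, 0): E = 1, F = 0, G = 25.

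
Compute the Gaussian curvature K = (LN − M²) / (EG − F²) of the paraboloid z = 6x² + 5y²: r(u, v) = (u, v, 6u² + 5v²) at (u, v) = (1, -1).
K = 24/12005

Coefficients of the first fundamental form: E = 144*u^2 + 1, F = 120*u*v, G = 100*v^2 + 1.
Coefficients of the second fundamental form: L = 12/sqrt(144*u^2 + 100*v^2 + 1), M = 0, N = 10/sqrt(144*u^2 + 100*v^2 + 1).
Assemble K = (LN − M²)/(EG − F²) = 120/(20736*u^4 + 28800*u^2*v^2 + 288*u^2 + 10000*v^4 + 200*v^2 + 1). At (u, v) = (1, -1): K = 24/12005.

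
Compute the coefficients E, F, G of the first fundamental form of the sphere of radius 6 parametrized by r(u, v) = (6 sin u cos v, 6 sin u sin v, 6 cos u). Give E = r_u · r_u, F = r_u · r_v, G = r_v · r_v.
E = 36;  F = 0;  G = 36*sin(u)^2

Compute partials: r_u = (6*cos(u)*cos(v), 6*sin(v)*cos(u), -6*sin(u)), r_v = (-6*sin(u)*sin(v), 6*sin(u)*cos(v), 0). Then
  E = r_u · r_u = 36,
  F = r_u · r_v = 0,
  G = r_v · r_v = 36*sin(u)^2.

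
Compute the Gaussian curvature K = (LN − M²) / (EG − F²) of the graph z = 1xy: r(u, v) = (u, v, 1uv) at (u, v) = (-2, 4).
K = -1/441

Coefficients of the first fundamental form: E = v^2 + 1, F = u*v, G = u^2 + 1.
Coefficients of the second fundamental form: L = 0, M = 1/sqrt(u^2 + v^2 + 1), N = 0.
Assemble K = (LN − M²)/(EG − F²) = 1/((u^2*v^2 - (u^2 + 1)*(v^2 + 1))*(u^2 + v^2 + 1)). At (u, v) = (-2, 4): K = -1/441.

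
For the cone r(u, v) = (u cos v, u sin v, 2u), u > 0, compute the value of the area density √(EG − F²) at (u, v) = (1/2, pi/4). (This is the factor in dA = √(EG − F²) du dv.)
√(EG − F²)|_{(1/2, pi/4)} = sqrt(5)/2

E = 5, F = 0, G = u^2, so EG − F² = 5*u^2. Taking the positive square root: √(EG − F²) = sqrt(5)*Abs(u). At (u, v) = (1/2, pi/4): sqrt(5)/2.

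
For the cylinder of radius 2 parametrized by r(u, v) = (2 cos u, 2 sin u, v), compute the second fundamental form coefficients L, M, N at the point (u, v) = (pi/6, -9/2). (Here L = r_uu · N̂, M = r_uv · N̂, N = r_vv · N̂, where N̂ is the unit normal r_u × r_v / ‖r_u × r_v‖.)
L = -2;  M = 0;  N = 0

Compute the unit normal N̂(u, v) = (cos(u), sin(u), 0), and the second partials r_uu, r_uv, r_vv. Take dot products:
  L(u, v) = r_uu · N̂ = -2,
  M(u, v) = r_uv · N̂ = 0,
  N(u, v) = r_vv · N̂ = 0.
Evaluating at (u, v) = (pi/6, -9/2):
  L = -2, M = 0, N = 0.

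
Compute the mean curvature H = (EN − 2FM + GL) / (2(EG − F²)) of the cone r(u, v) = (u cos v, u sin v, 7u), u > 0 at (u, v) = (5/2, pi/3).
H = 7*sqrt(2)/50

With E = 50, F = 0, G = u^2, L = 0, M = 0, N = 7*sqrt(2)*u^2/(10*Abs(u)), assemble
  H = (EN − 2FM + GL) / (2(EG − F²)) = 7*sqrt(2)/(20*Abs(u)).
At (u, v) = (5/2, pi/3): H = 7*sqrt(2)/50.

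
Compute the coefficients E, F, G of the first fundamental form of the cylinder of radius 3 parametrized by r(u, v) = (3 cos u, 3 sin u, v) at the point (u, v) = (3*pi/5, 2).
E = 9;  F = 0;  G = 1

Partials: r_u = (-3*sin(u), 3*cos(u), 0), r_v = (0, 0, 1). As functions of (u, v):
  E = r_u · r_u = 9,
  F = r_u · r_v = 0,
  G = r_v · r_v = 1.
Evaluating at (u, v) = (3*pi/5, 2): E = 9, F = 0, G = 1.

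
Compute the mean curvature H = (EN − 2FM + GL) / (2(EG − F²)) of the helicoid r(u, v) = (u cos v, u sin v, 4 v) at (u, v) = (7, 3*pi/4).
H = 0

With E = 1, F = 0, G = u^2 + 16, L = 0, M = -4/sqrt(u^2 + 16), N = 0, assemble
  H = (EN − 2FM + GL) / (2(EG − F²)) = 0.
At (u, v) = (7, 3*pi/4): H = 0.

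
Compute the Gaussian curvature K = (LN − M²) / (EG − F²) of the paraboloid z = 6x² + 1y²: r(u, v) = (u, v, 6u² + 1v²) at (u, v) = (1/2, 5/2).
K = 6/961

Coefficients of the first fundamental form: E = 144*u^2 + 1, F = 24*u*v, G = 4*v^2 + 1.
Coefficients of the second fundamental form: L = 12/sqrt(144*u^2 + 4*v^2 + 1), M = 0, N = 2/sqrt(144*u^2 + 4*v^2 + 1).
Assemble K = (LN − M²)/(EG − F²) = 24/(20736*u^4 + 1152*u^2*v^2 + 288*u^2 + 16*v^4 + 8*v^2 + 1). At (u, v) = (1/2, 5/2): K = 6/961.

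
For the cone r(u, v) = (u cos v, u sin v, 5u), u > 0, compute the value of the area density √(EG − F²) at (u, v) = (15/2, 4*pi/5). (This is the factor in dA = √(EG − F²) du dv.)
√(EG − F²)|_{(15/2, 4*pi/5)} = 15*sqrt(26)/2

E = 26, F = 0, G = u^2, so EG − F² = 26*u^2. Taking the positive square root: √(EG − F²) = sqrt(26)*Abs(u). At (u, v) = (15/2, 4*pi/5): 15*sqrt(26)/2.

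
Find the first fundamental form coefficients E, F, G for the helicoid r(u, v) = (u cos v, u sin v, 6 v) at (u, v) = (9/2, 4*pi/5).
E = 1;  F = 0;  G = 225/4

Partials: r_u = (cos(v), sin(v), 0), r_v = (-u*sin(v), u*cos(v), 6). As functions of (u, v):
  E = r_u · r_u = 1,
  F = r_u · r_v = 0,
  G = r_v · r_v = u^2 + 36.
Evaluating at (u, v) = (9/2, 4*pi/5): E = 1, F = 0, G = 225/4.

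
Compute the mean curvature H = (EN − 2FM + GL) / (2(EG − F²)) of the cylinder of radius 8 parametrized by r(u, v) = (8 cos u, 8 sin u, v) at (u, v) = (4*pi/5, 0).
H = -1/16

With E = 64, F = 0, G = 1, L = -8, M = 0, N = 0, assemble
  H = (EN − 2FM + GL) / (2(EG − F²)) = -1/16.
At (u, v) = (4*pi/5, 0): H = -1/16.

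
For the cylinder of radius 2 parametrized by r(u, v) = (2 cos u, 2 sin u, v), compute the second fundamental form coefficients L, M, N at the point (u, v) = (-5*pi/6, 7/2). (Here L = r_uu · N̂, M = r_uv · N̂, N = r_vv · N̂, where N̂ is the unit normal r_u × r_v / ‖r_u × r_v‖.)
L = -2;  M = 0;  N = 0

Compute the unit normal N̂(u, v) = (cos(u), sin(u), 0), and the second partials r_uu, r_uv, r_vv. Take dot products:
  L(u, v) = r_uu · N̂ = -2,
  M(u, v) = r_uv · N̂ = 0,
  N(u, v) = r_vv · N̂ = 0.
Evaluating at (u, v) = (-5*pi/6, 7/2):
  L = -2, M = 0, N = 0.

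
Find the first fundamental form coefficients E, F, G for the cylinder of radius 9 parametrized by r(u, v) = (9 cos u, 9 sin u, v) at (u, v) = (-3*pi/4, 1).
E = 81;  F = 0;  G = 1

Partials: r_u = (-9*sin(u), 9*cos(u), 0), r_v = (0, 0, 1). As functions of (u, v):
  E = r_u · r_u = 81,
  F = r_u · r_v = 0,
  G = r_v · r_v = 1.
Evaluating at (u, v) = (-3*pi/4, 1): E = 81, F = 0, G = 1.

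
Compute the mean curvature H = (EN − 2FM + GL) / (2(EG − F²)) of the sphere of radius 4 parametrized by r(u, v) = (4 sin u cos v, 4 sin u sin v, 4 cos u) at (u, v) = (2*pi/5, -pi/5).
H = -1/4

With E = 16, F = 0, G = 16*sin(u)^2, L = -4*sin(u)/Abs(sin(u)), M = 0, N = -4*sin(u)^3/Abs(sin(u)), assemble
  H = (EN − 2FM + GL) / (2(EG − F²)) = -sin(u)/(4*Abs(sin(u))).
At (u, v) = (2*pi/5, -pi/5): H = -1/4.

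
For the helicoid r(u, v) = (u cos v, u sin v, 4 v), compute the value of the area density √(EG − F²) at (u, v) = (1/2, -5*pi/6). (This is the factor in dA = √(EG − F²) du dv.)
√(EG − F²)|_{(1/2, -5*pi/6)} = sqrt(65)/2

E = 1, F = 0, G = u^2 + 16, so EG − F² = u^2 + 16. Taking the positive square root: √(EG − F²) = sqrt(u^2 + 16). At (u, v) = (1/2, -5*pi/6): sqrt(65)/2.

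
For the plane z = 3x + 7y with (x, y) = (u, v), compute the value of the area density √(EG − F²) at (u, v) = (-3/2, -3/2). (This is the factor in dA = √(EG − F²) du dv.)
√(EG − F²)|_{(-3/2, -3/2)} = sqrt(59)

E = 10, F = 21, G = 50, so EG − F² = 59. Taking the positive square root: √(EG − F²) = sqrt(59). At (u, v) = (-3/2, -3/2): sqrt(59).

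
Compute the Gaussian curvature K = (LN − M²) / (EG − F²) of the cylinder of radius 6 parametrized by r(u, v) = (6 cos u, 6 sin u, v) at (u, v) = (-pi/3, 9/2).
K = 0

Coefficients of the first fundamental form: E = 36, F = 0, G = 1.
Coefficients of the second fundamental form: L = -6, M = 0, N = 0.
Assemble K = (LN − M²)/(EG − F²) = 0. At (u, v) = (-pi/3, 9/2): K = 0.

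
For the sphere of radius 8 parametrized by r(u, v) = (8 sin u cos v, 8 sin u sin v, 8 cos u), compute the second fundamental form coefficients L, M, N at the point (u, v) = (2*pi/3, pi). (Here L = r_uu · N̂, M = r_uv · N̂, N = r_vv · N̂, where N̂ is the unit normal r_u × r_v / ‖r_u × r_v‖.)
L = -8;  M = 0;  N = -6

Compute the unit normal N̂(u, v) = (sin(u)^2*cos(v)/Abs(sin(u)), sin(u)^2*sin(v)/Abs(sin(u)), sin(2*u)/(2*Abs(sin(u)))), and the second partials r_uu, r_uv, r_vv. Take dot products:
  L(u, v) = r_uu · N̂ = -8*sin(u)/Abs(sin(u)),
  M(u, v) = r_uv · N̂ = 0,
  N(u, v) = r_vv · N̂ = -8*sin(u)^3/Abs(sin(u)).
Evaluating at (u, v) = (2*pi/3, pi):
  L = -8, M = 0, N = -6.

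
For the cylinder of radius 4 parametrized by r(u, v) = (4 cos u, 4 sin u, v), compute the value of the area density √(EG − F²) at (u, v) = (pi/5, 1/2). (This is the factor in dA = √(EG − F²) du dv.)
√(EG − F²)|_{(pi/5, 1/2)} = 4

E = 16, F = 0, G = 1, so EG − F² = 16. Taking the positive square root: √(EG − F²) = 4. At (u, v) = (pi/5, 1/2): 4.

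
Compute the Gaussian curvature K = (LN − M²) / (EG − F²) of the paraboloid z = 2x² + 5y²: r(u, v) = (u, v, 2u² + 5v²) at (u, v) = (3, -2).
K = 8/59405

Coefficients of the first fundamental form: E = 16*u^2 + 1, F = 40*u*v, G = 100*v^2 + 1.
Coefficients of the second fundamental form: L = 4/sqrt(16*u^2 + 100*v^2 + 1), M = 0, N = 10/sqrt(16*u^2 + 100*v^2 + 1).
Assemble K = (LN − M²)/(EG − F²) = 40/(256*u^4 + 3200*u^2*v^2 + 32*u^2 + 10000*v^4 + 200*v^2 + 1). At (u, v) = (3, -2): K = 8/59405.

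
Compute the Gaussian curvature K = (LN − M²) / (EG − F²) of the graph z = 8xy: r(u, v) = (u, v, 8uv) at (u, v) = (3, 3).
K = -64/1329409

Coefficients of the first fundamental form: E = 64*v^2 + 1, F = 64*u*v, G = 64*u^2 + 1.
Coefficients of the second fundamental form: L = 0, M = 8/sqrt(64*u^2 + 64*v^2 + 1), N = 0.
Assemble K = (LN − M²)/(EG − F²) = -64/(4096*u^4 + 8192*u^2*v^2 + 128*u^2 + 4096*v^4 + 128*v^2 + 1). At (u, v) = (3, 3): K = -64/1329409.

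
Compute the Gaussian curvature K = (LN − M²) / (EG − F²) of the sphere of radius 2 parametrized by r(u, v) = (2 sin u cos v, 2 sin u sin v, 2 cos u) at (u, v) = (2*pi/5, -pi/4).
K = 1/4

Coefficients of the first fundamental form: E = 4, F = 0, G = 4*sin(u)^2.
Coefficients of the second fundamental form: L = -2*sin(u)/Abs(sin(u)), M = 0, N = -2*sin(u)^3/Abs(sin(u)).
Assemble K = (LN − M²)/(EG − F²) = 1/4. At (u, v) = (2*pi/5, -pi/4): K = 1/4.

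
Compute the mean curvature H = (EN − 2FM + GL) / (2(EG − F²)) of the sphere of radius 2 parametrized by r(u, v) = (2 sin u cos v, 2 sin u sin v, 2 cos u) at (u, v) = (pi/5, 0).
H = -1/2

With E = 4, F = 0, G = 4*sin(u)^2, L = -2*sin(u)/Abs(sin(u)), M = 0, N = -2*sin(u)^3/Abs(sin(u)), assemble
  H = (EN − 2FM + GL) / (2(EG − F²)) = -sin(u)/(2*Abs(sin(u))).
At (u, v) = (pi/5, 0): H = -1/2.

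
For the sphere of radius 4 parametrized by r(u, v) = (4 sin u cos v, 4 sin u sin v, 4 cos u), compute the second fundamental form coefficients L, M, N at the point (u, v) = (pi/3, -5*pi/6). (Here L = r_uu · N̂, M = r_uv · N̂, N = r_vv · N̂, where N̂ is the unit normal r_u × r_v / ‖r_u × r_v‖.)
L = -4;  M = 0;  N = -3

Compute the unit normal N̂(u, v) = (sin(u)^2*cos(v)/Abs(sin(u)), sin(u)^2*sin(v)/Abs(sin(u)), sin(2*u)/(2*Abs(sin(u)))), and the second partials r_uu, r_uv, r_vv. Take dot products:
  L(u, v) = r_uu · N̂ = -4*sin(u)/Abs(sin(u)),
  M(u, v) = r_uv · N̂ = 0,
  N(u, v) = r_vv · N̂ = -4*sin(u)^3/Abs(sin(u)).
Evaluating at (u, v) = (pi/3, -5*pi/6):
  L = -4, M = 0, N = -3.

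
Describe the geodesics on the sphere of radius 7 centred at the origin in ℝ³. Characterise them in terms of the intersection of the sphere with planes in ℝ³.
Geodesics on the sphere of radius 7 are great circles — circles of radius 7 obtained as the intersection of the sphere with planes through the origin (the centre of the sphere).

A curve α(t) of nonzero constant speed on the sphere of radius 7 is a geodesic iff its acceleration α̈ is everywhere normal to the surface, i.e. parallel to the radial vector α(t). Then d/dt(α × α̇) = α̇ × α̇ + α × α̈ = 0, so α × α̇ is a constant vector n ≠ 0 and α(t) · n = 0 for all t: α lies in the plane through the origin with normal n. The intersection of that plane with the sphere is a circle of radius 7 (a great circle). Conversely, a great circle traversed at constant speed has centripetal acceleration pointing at the origin, hence normal to the sphere, so every great circle is a geodesic.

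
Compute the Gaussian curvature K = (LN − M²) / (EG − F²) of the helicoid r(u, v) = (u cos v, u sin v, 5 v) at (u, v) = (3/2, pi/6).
K = -400/11881

Coefficients of the first fundamental form: E = 1, F = 0, G = u^2 + 25.
Coefficients of the second fundamental form: L = 0, M = -5/sqrt(u^2 + 25), N = 0.
Assemble K = (LN − M²)/(EG − F²) = -25/(u^2 + 25)^2. At (u, v) = (3/2, pi/6): K = -400/11881.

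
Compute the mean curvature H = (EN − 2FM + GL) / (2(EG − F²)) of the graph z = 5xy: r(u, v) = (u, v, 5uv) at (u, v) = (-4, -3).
H = -375*sqrt(626)/97969

With E = 25*v^2 + 1, F = 25*u*v, G = 25*u^2 + 1, L = 0, M = 5/sqrt(25*u^2 + 25*v^2 + 1), N = 0, assemble
  H = (EN − 2FM + GL) / (2(EG − F²)) = -125*u*v/(25*u^2 + 25*v^2 + 1)^(3/2).
At (u, v) = (-4, -3): H = -375*sqrt(626)/97969.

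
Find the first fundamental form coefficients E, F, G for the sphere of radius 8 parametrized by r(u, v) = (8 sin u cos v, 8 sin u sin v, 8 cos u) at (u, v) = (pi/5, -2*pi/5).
E = 64;  F = 0;  G = 40 - 8*sqrt(5)

Partials: r_u = (8*cos(u)*cos(v), 8*sin(v)*cos(u), -8*sin(u)), r_v = (-8*sin(u)*sin(v), 8*sin(u)*cos(v), 0). As functions of (u, v):
  E = r_u · r_u = 64,
  F = r_u · r_v = 0,
  G = r_v · r_v = 64*sin(u)^2.
Evaluating at (u, v) = (pi/5, -2*pi/5): E = 64, F = 0, G = 40 - 8*sqrt(5).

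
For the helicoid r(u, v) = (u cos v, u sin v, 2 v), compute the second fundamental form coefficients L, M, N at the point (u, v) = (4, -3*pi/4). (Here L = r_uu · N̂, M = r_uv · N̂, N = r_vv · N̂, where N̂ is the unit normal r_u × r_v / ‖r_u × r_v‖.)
L = 0;  M = -sqrt(5)/5;  N = 0

Compute the unit normal N̂(u, v) = (2*sin(v)/sqrt(u^2 + 4), -2*cos(v)/sqrt(u^2 + 4), u/sqrt(u^2 + 4)), and the second partials r_uu, r_uv, r_vv. Take dot products:
  L(u, v) = r_uu · N̂ = 0,
  M(u, v) = r_uv · N̂ = -2/sqrt(u^2 + 4),
  N(u, v) = r_vv · N̂ = 0.
Evaluating at (u, v) = (4, -3*pi/4):
  L = 0, M = -sqrt(5)/5, N = 0.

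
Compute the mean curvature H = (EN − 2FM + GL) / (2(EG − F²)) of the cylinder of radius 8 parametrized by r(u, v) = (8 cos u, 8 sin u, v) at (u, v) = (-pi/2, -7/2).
H = -1/16

With E = 64, F = 0, G = 1, L = -8, M = 0, N = 0, assemble
  H = (EN − 2FM + GL) / (2(EG − F²)) = -1/16.
At (u, v) = (-pi/2, -7/2): H = -1/16.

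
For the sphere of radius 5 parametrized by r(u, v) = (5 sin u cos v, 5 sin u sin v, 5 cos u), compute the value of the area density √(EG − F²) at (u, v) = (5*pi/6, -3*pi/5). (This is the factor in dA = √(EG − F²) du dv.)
√(EG − F²)|_{(5*pi/6, -3*pi/5)} = 25/2

E = 25, F = 0, G = 25*sin(u)^2, so EG − F² = 625*sin(u)^2. Taking the positive square root: √(EG − F²) = 25*Abs(sin(u)). At (u, v) = (5*pi/6, -3*pi/5): 25/2.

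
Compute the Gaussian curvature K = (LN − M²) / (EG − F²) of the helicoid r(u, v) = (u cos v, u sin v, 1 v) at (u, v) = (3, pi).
K = -1/100

Coefficients of the first fundamental form: E = 1, F = 0, G = u^2 + 1.
Coefficients of the second fundamental form: L = 0, M = -1/sqrt(u^2 + 1), N = 0.
Assemble K = (LN − M²)/(EG − F²) = -1/(u^2 + 1)^2. At (u, v) = (3, pi): K = -1/100.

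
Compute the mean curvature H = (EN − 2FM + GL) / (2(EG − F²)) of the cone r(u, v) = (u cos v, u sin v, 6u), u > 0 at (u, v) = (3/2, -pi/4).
H = 2*sqrt(37)/37

With E = 37, F = 0, G = u^2, L = 0, M = 0, N = 6*sqrt(37)*u^2/(37*Abs(u)), assemble
  H = (EN − 2FM + GL) / (2(EG − F²)) = 3*sqrt(37)/(37*Abs(u)).
At (u, v) = (3/2, -pi/4): H = 2*sqrt(37)/37.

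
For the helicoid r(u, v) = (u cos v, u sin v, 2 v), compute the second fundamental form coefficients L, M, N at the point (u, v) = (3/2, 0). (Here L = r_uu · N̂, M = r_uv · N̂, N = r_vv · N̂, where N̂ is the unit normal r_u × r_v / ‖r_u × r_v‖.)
L = 0;  M = -4/5;  N = 0

Compute the unit normal N̂(u, v) = (2*sin(v)/sqrt(u^2 + 4), -2*cos(v)/sqrt(u^2 + 4), u/sqrt(u^2 + 4)), and the second partials r_uu, r_uv, r_vv. Take dot products:
  L(u, v) = r_uu · N̂ = 0,
  M(u, v) = r_uv · N̂ = -2/sqrt(u^2 + 4),
  N(u, v) = r_vv · N̂ = 0.
Evaluating at (u, v) = (3/2, 0):
  L = 0, M = -4/5, N = 0.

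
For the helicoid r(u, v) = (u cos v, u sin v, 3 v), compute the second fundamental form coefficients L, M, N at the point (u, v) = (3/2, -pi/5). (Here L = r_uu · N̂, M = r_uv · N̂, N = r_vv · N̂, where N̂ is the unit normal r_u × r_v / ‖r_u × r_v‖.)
L = 0;  M = -2*sqrt(5)/5;  N = 0

Compute the unit normal N̂(u, v) = (3*sin(v)/sqrt(u^2 + 9), -3*cos(v)/sqrt(u^2 + 9), u/sqrt(u^2 + 9)), and the second partials r_uu, r_uv, r_vv. Take dot products:
  L(u, v) = r_uu · N̂ = 0,
  M(u, v) = r_uv · N̂ = -3/sqrt(u^2 + 9),
  N(u, v) = r_vv · N̂ = 0.
Evaluating at (u, v) = (3/2, -pi/5):
  L = 0, M = -2*sqrt(5)/5, N = 0.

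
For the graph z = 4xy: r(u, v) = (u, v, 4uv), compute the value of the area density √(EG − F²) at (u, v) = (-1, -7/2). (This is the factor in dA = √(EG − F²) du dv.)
√(EG − F²)|_{(-1, -7/2)} = sqrt(213)

E = 16*v^2 + 1, F = 16*u*v, G = 16*u^2 + 1, so EG − F² = 16*u^2 + 16*v^2 + 1. Taking the positive square root: √(EG − F²) = sqrt(16*u^2 + 16*v^2 + 1). At (u, v) = (-1, -7/2): sqrt(213).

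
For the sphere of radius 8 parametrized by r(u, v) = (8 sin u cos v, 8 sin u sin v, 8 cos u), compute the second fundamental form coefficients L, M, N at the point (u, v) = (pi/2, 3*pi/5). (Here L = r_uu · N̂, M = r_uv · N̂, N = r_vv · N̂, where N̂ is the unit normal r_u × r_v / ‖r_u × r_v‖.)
L = -8;  M = 0;  N = -8

Compute the unit normal N̂(u, v) = (sin(u)^2*cos(v)/Abs(sin(u)), sin(u)^2*sin(v)/Abs(sin(u)), sin(2*u)/(2*Abs(sin(u)))), and the second partials r_uu, r_uv, r_vv. Take dot products:
  L(u, v) = r_uu · N̂ = -8*sin(u)/Abs(sin(u)),
  M(u, v) = r_uv · N̂ = 0,
  N(u, v) = r_vv · N̂ = -8*sin(u)^3/Abs(sin(u)).
Evaluating at (u, v) = (pi/2, 3*pi/5):
  L = -8, M = 0, N = -8.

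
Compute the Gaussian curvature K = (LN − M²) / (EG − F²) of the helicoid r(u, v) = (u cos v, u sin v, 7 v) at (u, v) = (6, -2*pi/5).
K = -49/7225

Coefficients of the first fundamental form: E = 1, F = 0, G = u^2 + 49.
Coefficients of the second fundamental form: L = 0, M = -7/sqrt(u^2 + 49), N = 0.
Assemble K = (LN − M²)/(EG − F²) = -49/(u^2 + 49)^2. At (u, v) = (6, -2*pi/5): K = -49/7225.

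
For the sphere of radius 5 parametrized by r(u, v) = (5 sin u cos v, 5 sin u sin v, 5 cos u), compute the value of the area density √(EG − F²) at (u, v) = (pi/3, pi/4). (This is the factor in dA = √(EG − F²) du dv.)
√(EG − F²)|_{(pi/3, pi/4)} = 25*sqrt(3)/2

E = 25, F = 0, G = 25*sin(u)^2, so EG − F² = 625*sin(u)^2. Taking the positive square root: √(EG − F²) = 25*Abs(sin(u)). At (u, v) = (pi/3, pi/4): 25*sqrt(3)/2.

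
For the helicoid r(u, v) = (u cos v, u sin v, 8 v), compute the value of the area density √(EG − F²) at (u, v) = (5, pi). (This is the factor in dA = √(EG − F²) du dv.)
√(EG − F²)|_{(5, pi)} = sqrt(89)

E = 1, F = 0, G = u^2 + 64, so EG − F² = u^2 + 64. Taking the positive square root: √(EG − F²) = sqrt(u^2 + 64). At (u, v) = (5, pi): sqrt(89).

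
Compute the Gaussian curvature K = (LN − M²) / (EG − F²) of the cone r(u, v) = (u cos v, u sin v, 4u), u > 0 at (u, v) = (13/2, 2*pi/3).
K = 0

Coefficients of the first fundamental form: E = 17, F = 0, G = u^2.
Coefficients of the second fundamental form: L = 0, M = 0, N = 4*sqrt(17)*u^2/(17*Abs(u)).
Assemble K = (LN − M²)/(EG − F²) = 0. At (u, v) = (13/2, 2*pi/3): K = 0.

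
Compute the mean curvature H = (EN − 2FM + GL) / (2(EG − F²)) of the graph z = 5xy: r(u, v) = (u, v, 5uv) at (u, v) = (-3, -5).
H = -1875*sqrt(851)/724201

With E = 25*v^2 + 1, F = 25*u*v, G = 25*u^2 + 1, L = 0, M = 5/sqrt(25*u^2 + 25*v^2 + 1), N = 0, assemble
  H = (EN − 2FM + GL) / (2(EG − F²)) = -125*u*v/(25*u^2 + 25*v^2 + 1)^(3/2).
At (u, v) = (-3, -5): H = -1875*sqrt(851)/724201.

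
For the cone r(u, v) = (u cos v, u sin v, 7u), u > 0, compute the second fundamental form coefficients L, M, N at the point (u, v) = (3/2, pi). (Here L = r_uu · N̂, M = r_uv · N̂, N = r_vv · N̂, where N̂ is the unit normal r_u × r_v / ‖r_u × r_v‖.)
L = 0;  M = 0;  N = 21*sqrt(2)/20

Compute the unit normal N̂(u, v) = (-7*sqrt(2)*u*cos(v)/(10*Abs(u)), -7*sqrt(2)*u*sin(v)/(10*Abs(u)), sqrt(2)*u/(10*Abs(u))), and the second partials r_uu, r_uv, r_vv. Take dot products:
  L(u, v) = r_uu · N̂ = 0,
  M(u, v) = r_uv · N̂ = 0,
  N(u, v) = r_vv · N̂ = 7*sqrt(2)*u^2/(10*Abs(u)).
Evaluating at (u, v) = (3/2, pi):
  L = 0, M = 0, N = 21*sqrt(2)/20.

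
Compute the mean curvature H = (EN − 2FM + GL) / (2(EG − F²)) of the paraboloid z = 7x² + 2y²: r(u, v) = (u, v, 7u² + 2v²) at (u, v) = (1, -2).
H = 283*sqrt(29)/7569

With E = 196*u^2 + 1, F = 56*u*v, G = 16*v^2 + 1, L = 14/sqrt(196*u^2 + 16*v^2 + 1), M = 0, N = 4/sqrt(196*u^2 + 16*v^2 + 1), assemble
  H = (EN − 2FM + GL) / (2(EG − F²)) = (392*u^2 + 112*v^2 + 9)/(196*u^2 + 16*v^2 + 1)^(3/2).
At (u, v) = (1, -2): H = 283*sqrt(29)/7569.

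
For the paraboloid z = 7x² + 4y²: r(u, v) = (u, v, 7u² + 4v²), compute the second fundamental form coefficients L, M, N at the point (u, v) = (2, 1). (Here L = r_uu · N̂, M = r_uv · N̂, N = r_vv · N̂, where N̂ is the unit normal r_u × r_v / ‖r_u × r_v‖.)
L = 14*sqrt(849)/849;  M = 0;  N = 8*sqrt(849)/849

Compute the unit normal N̂(u, v) = (-14*u/sqrt(196*u^2 + 64*v^2 + 1), -8*v/sqrt(196*u^2 + 64*v^2 + 1), 1/sqrt(196*u^2 + 64*v^2 + 1)), and the second partials r_uu, r_uv, r_vv. Take dot products:
  L(u, v) = r_uu · N̂ = 14/sqrt(196*u^2 + 64*v^2 + 1),
  M(u, v) = r_uv · N̂ = 0,
  N(u, v) = r_vv · N̂ = 8/sqrt(196*u^2 + 64*v^2 + 1).
Evaluating at (u, v) = (2, 1):
  L = 14*sqrt(849)/849, M = 0, N = 8*sqrt(849)/849.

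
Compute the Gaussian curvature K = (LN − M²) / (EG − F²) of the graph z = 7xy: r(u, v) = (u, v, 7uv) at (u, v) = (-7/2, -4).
K = -784/30702681

Coefficients of the first fundamental form: E = 49*v^2 + 1, F = 49*u*v, G = 49*u^2 + 1.
Coefficients of the second fundamental form: L = 0, M = 7/sqrt(49*u^2 + 49*v^2 + 1), N = 0.
Assemble K = (LN − M²)/(EG − F²) = -49/(2401*u^4 + 4802*u^2*v^2 + 98*u^2 + 2401*v^4 + 98*v^2 + 1). At (u, v) = (-7/2, -4): K = -784/30702681.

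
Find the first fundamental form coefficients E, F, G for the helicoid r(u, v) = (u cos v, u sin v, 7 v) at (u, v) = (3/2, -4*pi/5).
E = 1;  F = 0;  G = 205/4

Partials: r_u = (cos(v), sin(v), 0), r_v = (-u*sin(v), u*cos(v), 7). As functions of (u, v):
  E = r_u · r_u = 1,
  F = r_u · r_v = 0,
  G = r_v · r_v = u^2 + 49.
Evaluating at (u, v) = (3/2, -4*pi/5): E = 1, F = 0, G = 205/4.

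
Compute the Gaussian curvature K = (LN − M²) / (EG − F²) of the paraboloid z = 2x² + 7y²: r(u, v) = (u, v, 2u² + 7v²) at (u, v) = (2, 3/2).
K = 14/64009

Coefficients of the first fundamental form: E = 16*u^2 + 1, F = 56*u*v, G = 196*v^2 + 1.
Coefficients of the second fundamental form: L = 4/sqrt(16*u^2 + 196*v^2 + 1), M = 0, N = 14/sqrt(16*u^2 + 196*v^2 + 1).
Assemble K = (LN − M²)/(EG − F²) = 56/(256*u^4 + 6272*u^2*v^2 + 32*u^2 + 38416*v^4 + 392*v^2 + 1). At (u, v) = (2, 3/2): K = 14/64009.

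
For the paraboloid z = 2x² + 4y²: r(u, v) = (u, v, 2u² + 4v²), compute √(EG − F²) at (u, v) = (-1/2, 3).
√(EG − F²)|_{(-1/2, 3)} = sqrt(581)

E = 16*u^2 + 1, F = 32*u*v, G = 64*v^2 + 1; EG − F² = 16*u^2 + 64*v^2 + 1; √(EG − F²) = sqrt(16*u^2 + 64*v^2 + 1). At the given point: sqrt(581).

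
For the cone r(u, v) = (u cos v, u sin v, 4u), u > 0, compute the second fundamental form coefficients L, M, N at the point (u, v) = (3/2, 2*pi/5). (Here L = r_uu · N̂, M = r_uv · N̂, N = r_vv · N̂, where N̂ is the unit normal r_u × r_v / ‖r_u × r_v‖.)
L = 0;  M = 0;  N = 6*sqrt(17)/17

Compute the unit normal N̂(u, v) = (-4*sqrt(17)*u*cos(v)/(17*Abs(u)), -4*sqrt(17)*u*sin(v)/(17*Abs(u)), sqrt(17)*u/(17*Abs(u))), and the second partials r_uu, r_uv, r_vv. Take dot products:
  L(u, v) = r_uu · N̂ = 0,
  M(u, v) = r_uv · N̂ = 0,
  N(u, v) = r_vv · N̂ = 4*sqrt(17)*u^2/(17*Abs(u)).
Evaluating at (u, v) = (3/2, 2*pi/5):
  L = 0, M = 0, N = 6*sqrt(17)/17.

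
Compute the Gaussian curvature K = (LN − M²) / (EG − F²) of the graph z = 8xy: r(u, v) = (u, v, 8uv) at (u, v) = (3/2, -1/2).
K = -64/25921

Coefficients of the first fundamental form: E = 64*v^2 + 1, F = 64*u*v, G = 64*u^2 + 1.
Coefficients of the second fundamental form: L = 0, M = 8/sqrt(64*u^2 + 64*v^2 + 1), N = 0.
Assemble K = (LN − M²)/(EG − F²) = -64/(4096*u^4 + 8192*u^2*v^2 + 128*u^2 + 4096*v^4 + 128*v^2 + 1). At (u, v) = (3/2, -1/2): K = -64/25921.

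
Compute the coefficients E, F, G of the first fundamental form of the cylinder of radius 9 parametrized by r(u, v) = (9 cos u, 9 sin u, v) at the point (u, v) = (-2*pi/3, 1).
E = 81;  F = 0;  G = 1

Partials: r_u = (-9*sin(u), 9*cos(u), 0), r_v = (0, 0, 1). As functions of (u, v):
  E = r_u · r_u = 81,
  F = r_u · r_v = 0,
  G = r_v · r_v = 1.
Evaluating at (u, v) = (-2*pi/3, 1): E = 81, F = 0, G = 1.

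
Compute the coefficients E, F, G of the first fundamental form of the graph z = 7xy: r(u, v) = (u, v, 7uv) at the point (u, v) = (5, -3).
E = 442;  F = -735;  G = 1226

Partials: r_u = (1, 0, 7*v), r_v = (0, 1, 7*u). As functions of (u, v):
  E = r_u · r_u = 49*v^2 + 1,
  F = r_u · r_v = 49*u*v,
  G = r_v · r_v = 49*u^2 + 1.
Evaluating at (u, v) = (5, -3): E = 442, F = -735, G = 1226.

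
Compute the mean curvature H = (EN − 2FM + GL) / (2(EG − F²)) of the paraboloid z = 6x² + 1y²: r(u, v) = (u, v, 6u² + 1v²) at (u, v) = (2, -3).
H = 799*sqrt(613)/375769

With E = 144*u^2 + 1, F = 24*u*v, G = 4*v^2 + 1, L = 12/sqrt(144*u^2 + 4*v^2 + 1), M = 0, N = 2/sqrt(144*u^2 + 4*v^2 + 1), assemble
  H = (EN − 2FM + GL) / (2(EG − F²)) = (144*u^2 + 24*v^2 + 7)/(144*u^2 + 4*v^2 + 1)^(3/2).
At (u, v) = (2, -3): H = 799*sqrt(613)/375769.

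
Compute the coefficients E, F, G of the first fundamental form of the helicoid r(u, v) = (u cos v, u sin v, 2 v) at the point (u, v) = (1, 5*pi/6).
E = 1;  F = 0;  G = 5

Partials: r_u = (cos(v), sin(v), 0), r_v = (-u*sin(v), u*cos(v), 2). As functions of (u, v):
  E = r_u · r_u = 1,
  F = r_u · r_v = 0,
  G = r_v · r_v = u^2 + 4.
Evaluating at (u, v) = (1, 5*pi/6): E = 1, F = 0, G = 5.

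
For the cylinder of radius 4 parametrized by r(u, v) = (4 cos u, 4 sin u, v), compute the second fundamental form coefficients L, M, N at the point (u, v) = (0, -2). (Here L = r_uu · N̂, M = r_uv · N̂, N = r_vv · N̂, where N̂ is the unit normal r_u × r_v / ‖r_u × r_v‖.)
L = -4;  M = 0;  N = 0

Compute the unit normal N̂(u, v) = (cos(u), sin(u), 0), and the second partials r_uu, r_uv, r_vv. Take dot products:
  L(u, v) = r_uu · N̂ = -4,
  M(u, v) = r_uv · N̂ = 0,
  N(u, v) = r_vv · N̂ = 0.
Evaluating at (u, v) = (0, -2):
  L = -4, M = 0, N = 0.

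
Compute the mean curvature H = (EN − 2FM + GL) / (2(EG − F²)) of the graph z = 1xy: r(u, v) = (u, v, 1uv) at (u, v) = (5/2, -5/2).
H = 25*sqrt(6)/486

With E = v^2 + 1, F = u*v, G = u^2 + 1, L = 0, M = 1/sqrt(u^2 + v^2 + 1), N = 0, assemble
  H = (EN − 2FM + GL) / (2(EG − F²)) = -u*v/(u^2 + v^2 + 1)^(3/2).
At (u, v) = (5/2, -5/2): H = 25*sqrt(6)/486.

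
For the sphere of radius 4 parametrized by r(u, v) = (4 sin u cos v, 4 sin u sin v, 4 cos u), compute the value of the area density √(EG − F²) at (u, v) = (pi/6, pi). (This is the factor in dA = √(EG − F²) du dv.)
√(EG − F²)|_{(pi/6, pi)} = 8

E = 16, F = 0, G = 16*sin(u)^2, so EG − F² = 256*sin(u)^2. Taking the positive square root: √(EG − F²) = 16*Abs(sin(u)). At (u, v) = (pi/6, pi): 8.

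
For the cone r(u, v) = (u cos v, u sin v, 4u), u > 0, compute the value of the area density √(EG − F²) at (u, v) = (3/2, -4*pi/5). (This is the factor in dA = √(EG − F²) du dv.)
√(EG − F²)|_{(3/2, -4*pi/5)} = 3*sqrt(17)/2

E = 17, F = 0, G = u^2, so EG − F² = 17*u^2. Taking the positive square root: √(EG − F²) = sqrt(17)*Abs(u). At (u, v) = (3/2, -4*pi/5): 3*sqrt(17)/2.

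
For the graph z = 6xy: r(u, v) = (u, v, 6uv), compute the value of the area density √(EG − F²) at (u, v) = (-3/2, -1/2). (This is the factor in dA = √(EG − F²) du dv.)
√(EG − F²)|_{(-3/2, -1/2)} = sqrt(91)

E = 36*v^2 + 1, F = 36*u*v, G = 36*u^2 + 1, so EG − F² = 36*u^2 + 36*v^2 + 1. Taking the positive square root: √(EG − F²) = sqrt(36*u^2 + 36*v^2 + 1). At (u, v) = (-3/2, -1/2): sqrt(91).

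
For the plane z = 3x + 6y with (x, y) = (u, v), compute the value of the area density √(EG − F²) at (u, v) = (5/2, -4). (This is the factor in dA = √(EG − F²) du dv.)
√(EG − F²)|_{(5/2, -4)} = sqrt(46)

E = 10, F = 18, G = 37, so EG − F² = 46. Taking the positive square root: √(EG − F²) = sqrt(46). At (u, v) = (5/2, -4): sqrt(46).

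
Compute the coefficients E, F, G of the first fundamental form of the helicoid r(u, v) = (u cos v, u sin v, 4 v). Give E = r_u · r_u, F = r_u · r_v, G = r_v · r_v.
E = 1;  F = 0;  G = u^2 + 16

Compute partials: r_u = (cos(v), sin(v), 0), r_v = (-u*sin(v), u*cos(v), 4). Then
  E = r_u · r_u = 1,
  F = r_u · r_v = 0,
  G = r_v · r_v = u^2 + 16.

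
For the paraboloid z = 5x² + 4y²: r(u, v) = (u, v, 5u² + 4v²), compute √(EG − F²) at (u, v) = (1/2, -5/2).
√(EG − F²)|_{(1/2, -5/2)} = sqrt(426)

E = 100*u^2 + 1, F = 80*u*v, G = 64*v^2 + 1; EG − F² = 100*u^2 + 64*v^2 + 1; √(EG − F²) = sqrt(100*u^2 + 64*v^2 + 1). At the given point: sqrt(426).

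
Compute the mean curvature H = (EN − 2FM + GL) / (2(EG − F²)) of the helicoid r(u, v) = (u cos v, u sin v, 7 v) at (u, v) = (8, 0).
H = 0

With E = 1, F = 0, G = u^2 + 49, L = 0, M = -7/sqrt(u^2 + 49), N = 0, assemble
  H = (EN − 2FM + GL) / (2(EG − F²)) = 0.
At (u, v) = (8, 0): H = 0.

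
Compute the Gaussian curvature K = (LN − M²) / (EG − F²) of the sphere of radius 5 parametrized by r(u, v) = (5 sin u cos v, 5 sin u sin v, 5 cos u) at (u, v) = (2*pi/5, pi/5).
K = 1/25

Coefficients of the first fundamental form: E = 25, F = 0, G = 25*sin(u)^2.
Coefficients of the second fundamental form: L = -5*sin(u)/Abs(sin(u)), M = 0, N = -5*sin(u)^3/Abs(sin(u)).
Assemble K = (LN − M²)/(EG − F²) = 1/25. At (u, v) = (2*pi/5, pi/5): K = 1/25.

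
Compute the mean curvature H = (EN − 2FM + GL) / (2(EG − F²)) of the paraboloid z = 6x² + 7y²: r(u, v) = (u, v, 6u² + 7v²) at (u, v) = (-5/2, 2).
H = 11017*sqrt(1685)/2839225

With E = 144*u^2 + 1, F = 168*u*v, G = 196*v^2 + 1, L = 12/sqrt(144*u^2 + 196*v^2 + 1), M = 0, N = 14/sqrt(144*u^2 + 196*v^2 + 1), assemble
  H = (EN − 2FM + GL) / (2(EG − F²)) = (1008*u^2 + 1176*v^2 + 13)/(144*u^2 + 196*v^2 + 1)^(3/2).
At (u, v) = (-5/2, 2): H = 11017*sqrt(1685)/2839225.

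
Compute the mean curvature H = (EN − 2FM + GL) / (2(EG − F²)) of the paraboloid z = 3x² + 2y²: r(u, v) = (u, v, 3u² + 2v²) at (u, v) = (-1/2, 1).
H = 71*sqrt(26)/676

With E = 36*u^2 + 1, F = 24*u*v, G = 16*v^2 + 1, L = 6/sqrt(36*u^2 + 16*v^2 + 1), M = 0, N = 4/sqrt(36*u^2 + 16*v^2 + 1), assemble
  H = (EN − 2FM + GL) / (2(EG − F²)) = (72*u^2 + 48*v^2 + 5)/(36*u^2 + 16*v^2 + 1)^(3/2).
At (u, v) = (-1/2, 1): H = 71*sqrt(26)/676.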